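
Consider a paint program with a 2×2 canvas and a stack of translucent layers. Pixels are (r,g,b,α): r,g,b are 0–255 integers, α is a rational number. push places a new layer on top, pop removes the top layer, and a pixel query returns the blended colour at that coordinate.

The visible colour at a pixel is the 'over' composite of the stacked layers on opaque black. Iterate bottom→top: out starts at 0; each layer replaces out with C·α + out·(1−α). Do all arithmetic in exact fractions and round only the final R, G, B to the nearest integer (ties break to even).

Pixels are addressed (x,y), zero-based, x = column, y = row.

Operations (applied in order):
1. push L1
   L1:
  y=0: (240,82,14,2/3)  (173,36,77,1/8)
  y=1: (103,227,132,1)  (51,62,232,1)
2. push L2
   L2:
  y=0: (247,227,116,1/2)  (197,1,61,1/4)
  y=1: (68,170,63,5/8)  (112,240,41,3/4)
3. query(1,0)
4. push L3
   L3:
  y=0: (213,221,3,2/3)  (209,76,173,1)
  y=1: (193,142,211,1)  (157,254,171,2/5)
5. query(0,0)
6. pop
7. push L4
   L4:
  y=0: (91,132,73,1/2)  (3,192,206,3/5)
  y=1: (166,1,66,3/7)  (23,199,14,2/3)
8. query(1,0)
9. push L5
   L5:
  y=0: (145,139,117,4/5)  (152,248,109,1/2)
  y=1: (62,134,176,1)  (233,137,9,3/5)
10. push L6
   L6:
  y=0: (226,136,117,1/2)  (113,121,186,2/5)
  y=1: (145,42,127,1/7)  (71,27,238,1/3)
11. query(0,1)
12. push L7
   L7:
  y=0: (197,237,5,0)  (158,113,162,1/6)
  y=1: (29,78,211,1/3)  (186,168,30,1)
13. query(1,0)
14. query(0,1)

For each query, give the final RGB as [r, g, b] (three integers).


at x=1,y=0 over L1,L2:
+L1 (α=1/8) → [173/8, 9/2, 77/8]
+L2 (α=1/4) → [2095/32, 29/8, 719/32]
= [65, 4, 22]

at x=0,y=0 over L1,L2,L3:
L1 α=2/3: [160, 164/3, 28/3]
L2 α=1/2: [407/2, 845/6, 188/3]
L3 α=2/3: [1259/6, 3497/18, 206/9]
→ [210, 194, 23]

(1,0) stack=L1,L2,L4; from [0,0,0]:
L1 α=1/8: [173/8, 9/2, 77/8]
L2 α=1/4: [2095/32, 29/8, 719/32]
L4 α=3/5: [2239/80, 2333/20, 10607/80]
rounded: [28, 117, 133]

at x=0,y=1 over L1,L2,L4,L5,L6:
+L1 (α=1) → [103, 227, 132]
+L2 (α=5/8) → [649/8, 1531/8, 711/8]
+L4 (α=3/7) → [235/2, 1537/14, 1107/14]
+L5 (α=1) → [62, 134, 176]
+L6 (α=1/7) → [517/7, 846/7, 169]
→ [74, 121, 169]

(1,0) stack=L1,L2,L4,L5,L6,L7; from [0,0,0]:
after L1 α=1/8: [173/8, 9/2, 77/8]
after L2 α=1/4: [2095/32, 29/8, 719/32]
after L4 α=3/5: [2239/80, 2333/20, 10607/80]
after L5 α=1/2: [14399/160, 7293/40, 19327/160]
after L6 α=2/5: [79357/800, 31559/200, 117501/800]
after L7 α=1/6: [34879/320, 36079/240, 47807/320]
rounded: [109, 150, 149]

query (0,1) [L1,L2,L4,L5,L6,L7] — begin 0,0,0
+L1 (α=1) → [103, 227, 132]
+L2 (α=5/8) → [649/8, 1531/8, 711/8]
+L4 (α=3/7) → [235/2, 1537/14, 1107/14]
+L5 (α=1) → [62, 134, 176]
+L6 (α=1/7) → [517/7, 846/7, 169]
+L7 (α=1/3) → [1237/21, 746/7, 183]
rounded: [59, 107, 183]


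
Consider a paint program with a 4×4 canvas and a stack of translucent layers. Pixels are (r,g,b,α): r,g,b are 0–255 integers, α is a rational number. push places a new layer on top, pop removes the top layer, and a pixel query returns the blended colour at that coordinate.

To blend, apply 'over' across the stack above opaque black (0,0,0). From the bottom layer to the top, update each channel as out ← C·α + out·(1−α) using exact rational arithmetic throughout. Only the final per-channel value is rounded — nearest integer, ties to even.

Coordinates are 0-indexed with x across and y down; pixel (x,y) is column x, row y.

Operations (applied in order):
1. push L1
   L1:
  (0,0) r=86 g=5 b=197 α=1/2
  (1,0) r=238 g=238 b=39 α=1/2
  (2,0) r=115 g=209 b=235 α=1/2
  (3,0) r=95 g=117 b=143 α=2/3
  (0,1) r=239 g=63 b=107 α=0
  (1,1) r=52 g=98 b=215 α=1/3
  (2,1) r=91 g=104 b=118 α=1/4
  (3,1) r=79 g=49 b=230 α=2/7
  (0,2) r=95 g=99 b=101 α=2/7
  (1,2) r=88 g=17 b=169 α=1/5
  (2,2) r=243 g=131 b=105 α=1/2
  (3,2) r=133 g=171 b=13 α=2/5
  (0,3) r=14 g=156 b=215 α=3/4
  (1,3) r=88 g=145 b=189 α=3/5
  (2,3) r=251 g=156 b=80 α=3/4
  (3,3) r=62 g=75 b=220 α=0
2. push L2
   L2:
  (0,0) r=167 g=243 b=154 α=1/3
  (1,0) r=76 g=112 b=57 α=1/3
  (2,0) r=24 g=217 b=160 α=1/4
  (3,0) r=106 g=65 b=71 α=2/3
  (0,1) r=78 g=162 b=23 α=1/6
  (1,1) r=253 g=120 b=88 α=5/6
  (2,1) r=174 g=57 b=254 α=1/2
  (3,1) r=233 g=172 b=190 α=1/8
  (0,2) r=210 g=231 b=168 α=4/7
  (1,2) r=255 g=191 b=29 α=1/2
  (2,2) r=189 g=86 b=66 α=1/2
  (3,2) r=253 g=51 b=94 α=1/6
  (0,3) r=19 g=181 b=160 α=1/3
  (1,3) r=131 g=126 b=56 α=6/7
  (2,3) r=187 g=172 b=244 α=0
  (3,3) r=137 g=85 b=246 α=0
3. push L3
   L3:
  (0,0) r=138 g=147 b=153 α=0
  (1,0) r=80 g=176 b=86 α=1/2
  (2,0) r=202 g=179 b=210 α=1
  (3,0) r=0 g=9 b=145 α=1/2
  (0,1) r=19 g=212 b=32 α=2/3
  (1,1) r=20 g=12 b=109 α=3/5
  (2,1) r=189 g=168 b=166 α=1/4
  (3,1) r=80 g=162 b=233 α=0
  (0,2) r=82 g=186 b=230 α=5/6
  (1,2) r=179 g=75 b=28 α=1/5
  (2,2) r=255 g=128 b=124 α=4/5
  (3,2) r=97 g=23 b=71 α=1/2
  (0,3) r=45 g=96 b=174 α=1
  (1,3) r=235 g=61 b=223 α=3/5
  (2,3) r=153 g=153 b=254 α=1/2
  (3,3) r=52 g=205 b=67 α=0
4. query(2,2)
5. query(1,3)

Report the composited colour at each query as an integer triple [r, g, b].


at x=2,y=2 over L1,L2,L3:
after L1 α=1/2: [243/2, 131/2, 105/2]
after L2 α=1/2: [621/4, 303/4, 237/4]
after L3 α=4/5: [4701/20, 2351/20, 2221/20]
→ [235, 118, 111]

query (1,3) [L1,L2,L3] — begin 0,0,0
after L1 α=3/5: [264/5, 87, 567/5]
after L2 α=6/7: [4194/35, 843/7, 321/5]
after L3 α=3/5: [33063/175, 2967/35, 3987/25]
rounded: [189, 85, 159]


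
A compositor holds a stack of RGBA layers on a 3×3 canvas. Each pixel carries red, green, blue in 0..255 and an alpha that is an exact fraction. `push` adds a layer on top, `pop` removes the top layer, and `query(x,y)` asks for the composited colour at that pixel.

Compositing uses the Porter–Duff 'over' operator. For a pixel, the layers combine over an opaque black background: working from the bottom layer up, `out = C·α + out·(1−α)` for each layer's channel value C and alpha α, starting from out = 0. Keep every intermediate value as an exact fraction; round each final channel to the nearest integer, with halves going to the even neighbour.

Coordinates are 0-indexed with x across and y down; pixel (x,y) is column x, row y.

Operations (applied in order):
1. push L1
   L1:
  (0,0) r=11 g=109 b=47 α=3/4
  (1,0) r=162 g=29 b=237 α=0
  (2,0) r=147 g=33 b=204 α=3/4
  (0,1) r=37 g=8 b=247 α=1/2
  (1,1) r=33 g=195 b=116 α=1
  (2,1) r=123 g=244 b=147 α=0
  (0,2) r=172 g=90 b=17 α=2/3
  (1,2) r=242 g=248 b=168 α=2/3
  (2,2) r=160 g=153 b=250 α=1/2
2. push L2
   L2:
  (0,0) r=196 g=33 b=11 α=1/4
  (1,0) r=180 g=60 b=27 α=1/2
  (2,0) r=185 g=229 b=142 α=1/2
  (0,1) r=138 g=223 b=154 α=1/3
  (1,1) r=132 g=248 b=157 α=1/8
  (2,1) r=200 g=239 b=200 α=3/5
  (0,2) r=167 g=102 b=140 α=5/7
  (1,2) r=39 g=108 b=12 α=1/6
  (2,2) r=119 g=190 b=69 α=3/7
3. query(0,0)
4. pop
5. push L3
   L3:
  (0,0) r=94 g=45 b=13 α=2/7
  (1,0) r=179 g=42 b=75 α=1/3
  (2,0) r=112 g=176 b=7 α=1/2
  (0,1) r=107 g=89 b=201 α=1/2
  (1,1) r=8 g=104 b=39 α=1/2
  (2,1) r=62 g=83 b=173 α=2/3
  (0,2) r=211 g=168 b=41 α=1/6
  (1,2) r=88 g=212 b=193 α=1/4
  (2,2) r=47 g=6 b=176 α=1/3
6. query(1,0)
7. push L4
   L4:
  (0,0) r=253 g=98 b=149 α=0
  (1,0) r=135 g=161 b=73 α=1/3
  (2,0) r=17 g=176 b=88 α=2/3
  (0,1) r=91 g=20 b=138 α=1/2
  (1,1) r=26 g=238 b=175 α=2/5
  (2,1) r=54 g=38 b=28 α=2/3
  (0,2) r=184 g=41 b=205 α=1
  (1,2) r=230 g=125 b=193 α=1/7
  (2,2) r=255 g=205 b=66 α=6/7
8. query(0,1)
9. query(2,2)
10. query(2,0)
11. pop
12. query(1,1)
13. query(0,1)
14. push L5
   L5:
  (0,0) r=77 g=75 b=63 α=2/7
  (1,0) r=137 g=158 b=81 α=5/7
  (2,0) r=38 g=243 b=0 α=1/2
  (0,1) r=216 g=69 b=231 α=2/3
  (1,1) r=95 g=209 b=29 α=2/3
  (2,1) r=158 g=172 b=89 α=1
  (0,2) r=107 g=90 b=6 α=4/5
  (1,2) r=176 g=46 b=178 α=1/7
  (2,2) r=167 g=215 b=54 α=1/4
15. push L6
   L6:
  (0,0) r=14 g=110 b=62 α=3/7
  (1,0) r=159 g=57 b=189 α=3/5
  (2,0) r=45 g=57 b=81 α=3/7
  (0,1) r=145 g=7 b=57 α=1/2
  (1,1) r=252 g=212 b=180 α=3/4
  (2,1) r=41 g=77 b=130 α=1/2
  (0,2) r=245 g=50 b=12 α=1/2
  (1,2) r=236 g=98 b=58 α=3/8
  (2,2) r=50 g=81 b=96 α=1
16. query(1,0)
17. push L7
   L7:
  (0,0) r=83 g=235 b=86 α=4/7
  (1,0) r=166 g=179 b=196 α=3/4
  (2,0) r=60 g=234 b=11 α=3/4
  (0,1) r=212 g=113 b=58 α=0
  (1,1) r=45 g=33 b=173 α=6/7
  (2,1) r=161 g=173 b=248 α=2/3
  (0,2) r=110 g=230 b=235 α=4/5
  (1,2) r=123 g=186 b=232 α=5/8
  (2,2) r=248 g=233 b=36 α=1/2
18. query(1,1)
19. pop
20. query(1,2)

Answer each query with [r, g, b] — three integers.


at x=0,y=0 over L1,L2:
after L1 α=3/4: [33/4, 327/4, 141/4]
after L2 α=1/4: [883/16, 1113/16, 467/16]
→ [55, 70, 29]

(1,0) stack=L1,L3; from [0,0,0]:
L1 α=0: [0, 0, 0]
L3 α=1/3: [179/3, 14, 25]
→ [60, 14, 25]

(0,1) stack=L1,L3,L4; from [0,0,0]:
L1 α=1/2: [37/2, 4, 247/2]
L3 α=1/2: [251/4, 93/2, 649/4]
L4 α=1/2: [615/8, 133/4, 1201/8]
→ [77, 33, 150]

(2,2) stack=L1,L3,L4; from [0,0,0]:
L1 α=1/2: [80, 153/2, 125]
L3 α=1/3: [69, 53, 142]
L4 α=6/7: [1599/7, 1283/7, 538/7]
→ [228, 183, 77]

(2,0) stack=L1,L3,L4; from [0,0,0]:
+L1 (α=3/4) → [441/4, 99/4, 153]
+L3 (α=1/2) → [889/8, 803/8, 80]
+L4 (α=2/3) → [387/8, 3619/24, 256/3]
→ [48, 151, 85]

(1,1) stack=L1,L3; from [0,0,0]:
L1 α=1: [33, 195, 116]
L3 α=1/2: [41/2, 299/2, 155/2]
= [20, 150, 78]

(0,1) stack=L1,L3; from [0,0,0]:
after L1 α=1/2: [37/2, 4, 247/2]
after L3 α=1/2: [251/4, 93/2, 649/4]
→ [63, 46, 162]

query (1,0) [L1,L3,L5,L6] — begin 0,0,0
+L1 (α=0) → [0, 0, 0]
+L3 (α=1/3) → [179/3, 14, 25]
+L5 (α=5/7) → [2413/21, 818/7, 65]
+L6 (α=3/5) → [14843/105, 2833/35, 697/5]
rounded: [141, 81, 139]

query (1,1) [L1,L3,L5,L6,L7] — begin 0,0,0
after L1 α=1: [33, 195, 116]
after L3 α=1/2: [41/2, 299/2, 155/2]
after L5 α=2/3: [421/6, 1135/6, 271/6]
after L6 α=3/4: [4957/24, 4951/24, 3511/24]
after L7 α=6/7: [11437/168, 9703/168, 28423/168]
rounded: [68, 58, 169]

at x=1,y=2 over L1,L3,L5,L6:
+L1 (α=2/3) → [484/3, 496/3, 112]
+L3 (α=1/4) → [143, 177, 529/4]
+L5 (α=1/7) → [1034/7, 1108/7, 1943/14]
+L6 (α=3/8) → [5063/28, 3799/28, 12151/112]
= [181, 136, 108]


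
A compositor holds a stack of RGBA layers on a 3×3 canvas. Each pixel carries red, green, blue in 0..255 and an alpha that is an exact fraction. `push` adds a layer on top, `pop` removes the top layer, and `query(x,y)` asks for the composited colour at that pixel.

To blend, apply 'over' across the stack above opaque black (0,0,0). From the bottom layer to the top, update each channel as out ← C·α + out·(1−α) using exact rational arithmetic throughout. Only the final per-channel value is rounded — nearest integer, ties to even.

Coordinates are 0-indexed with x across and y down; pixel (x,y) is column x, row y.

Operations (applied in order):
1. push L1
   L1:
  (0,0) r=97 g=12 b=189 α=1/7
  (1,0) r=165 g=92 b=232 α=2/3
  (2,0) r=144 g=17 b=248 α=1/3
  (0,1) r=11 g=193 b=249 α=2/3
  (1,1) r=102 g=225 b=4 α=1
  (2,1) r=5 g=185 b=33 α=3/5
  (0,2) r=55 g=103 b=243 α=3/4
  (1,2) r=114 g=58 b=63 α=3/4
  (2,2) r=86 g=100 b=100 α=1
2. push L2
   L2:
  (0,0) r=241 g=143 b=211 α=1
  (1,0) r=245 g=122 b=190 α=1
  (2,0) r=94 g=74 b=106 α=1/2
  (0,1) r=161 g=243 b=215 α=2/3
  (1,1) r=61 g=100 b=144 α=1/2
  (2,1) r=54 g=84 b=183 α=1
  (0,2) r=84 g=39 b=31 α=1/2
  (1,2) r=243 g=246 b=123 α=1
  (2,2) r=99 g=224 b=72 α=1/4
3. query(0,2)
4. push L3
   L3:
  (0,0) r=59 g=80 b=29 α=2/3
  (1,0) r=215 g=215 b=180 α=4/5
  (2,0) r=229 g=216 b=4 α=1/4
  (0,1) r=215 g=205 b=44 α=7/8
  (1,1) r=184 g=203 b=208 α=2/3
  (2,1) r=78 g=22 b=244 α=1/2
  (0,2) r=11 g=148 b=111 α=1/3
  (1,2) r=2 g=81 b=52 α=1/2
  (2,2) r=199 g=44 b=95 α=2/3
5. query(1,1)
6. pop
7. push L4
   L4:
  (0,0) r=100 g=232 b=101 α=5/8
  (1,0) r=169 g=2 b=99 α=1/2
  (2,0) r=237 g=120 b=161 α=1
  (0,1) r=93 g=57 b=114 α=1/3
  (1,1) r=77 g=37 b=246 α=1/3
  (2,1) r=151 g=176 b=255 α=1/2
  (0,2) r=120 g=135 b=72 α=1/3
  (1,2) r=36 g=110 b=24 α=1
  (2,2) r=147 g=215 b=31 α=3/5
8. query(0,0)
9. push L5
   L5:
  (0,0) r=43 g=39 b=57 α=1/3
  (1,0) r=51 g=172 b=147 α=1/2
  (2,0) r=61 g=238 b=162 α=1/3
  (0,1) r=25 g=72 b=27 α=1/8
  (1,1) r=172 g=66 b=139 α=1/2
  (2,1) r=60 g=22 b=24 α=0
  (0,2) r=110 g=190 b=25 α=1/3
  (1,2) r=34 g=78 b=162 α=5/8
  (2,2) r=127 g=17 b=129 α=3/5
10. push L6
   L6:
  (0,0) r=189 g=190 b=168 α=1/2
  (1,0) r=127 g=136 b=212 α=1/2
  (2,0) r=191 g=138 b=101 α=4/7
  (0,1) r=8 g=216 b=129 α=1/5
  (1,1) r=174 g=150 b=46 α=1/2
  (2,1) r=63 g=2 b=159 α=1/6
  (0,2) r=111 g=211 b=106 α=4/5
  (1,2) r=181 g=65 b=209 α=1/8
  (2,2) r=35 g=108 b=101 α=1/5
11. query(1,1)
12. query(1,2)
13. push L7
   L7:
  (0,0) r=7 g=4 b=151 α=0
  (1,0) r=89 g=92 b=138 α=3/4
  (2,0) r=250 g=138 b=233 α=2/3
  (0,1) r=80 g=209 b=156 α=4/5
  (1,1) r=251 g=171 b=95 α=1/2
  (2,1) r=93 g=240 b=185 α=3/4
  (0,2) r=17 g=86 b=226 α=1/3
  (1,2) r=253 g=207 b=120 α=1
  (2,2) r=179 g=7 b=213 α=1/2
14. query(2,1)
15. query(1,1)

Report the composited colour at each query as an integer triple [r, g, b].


at x=0,y=2 over L1,L2:
L1 α=3/4: [165/4, 309/4, 729/4]
L2 α=1/2: [501/8, 465/8, 853/8]
→ [63, 58, 107]

at x=1,y=1 over L1,L2,L3:
L1 α=1: [102, 225, 4]
L2 α=1/2: [163/2, 325/2, 74]
L3 α=2/3: [899/6, 379/2, 490/3]
= [150, 190, 163]

query (0,0) [L1,L2,L4] — begin 0,0,0
L1 α=1/7: [97/7, 12/7, 27]
L2 α=1: [241, 143, 211]
L4 α=5/8: [1223/8, 1589/8, 569/4]
→ [153, 199, 142]

(1,1) stack=L1,L2,L4,L5,L6; from [0,0,0]:
after L1 α=1: [102, 225, 4]
after L2 α=1/2: [163/2, 325/2, 74]
after L4 α=1/3: [80, 362/3, 394/3]
after L5 α=1/2: [126, 280/3, 811/6]
after L6 α=1/2: [150, 365/3, 1087/12]
rounded: [150, 122, 91]

(1,2) stack=L1,L2,L4,L5,L6; from [0,0,0]:
L1 α=3/4: [171/2, 87/2, 189/4]
L2 α=1: [243, 246, 123]
L4 α=1: [36, 110, 24]
L5 α=5/8: [139/4, 90, 441/4]
L6 α=1/8: [1697/32, 695/8, 3923/32]
→ [53, 87, 123]

at x=2,y=1 over L1,L2,L4,L5,L6,L7:
+L1 (α=3/5) → [3, 111, 99/5]
+L2 (α=1) → [54, 84, 183]
+L4 (α=1/2) → [205/2, 130, 219]
+L5 (α=0) → [205/2, 130, 219]
+L6 (α=1/6) → [1151/12, 326/3, 209]
+L7 (α=3/4) → [4499/48, 1243/6, 191]
= [94, 207, 191]

at x=1,y=1 over L1,L2,L4,L5,L6,L7:
+L1 (α=1) → [102, 225, 4]
+L2 (α=1/2) → [163/2, 325/2, 74]
+L4 (α=1/3) → [80, 362/3, 394/3]
+L5 (α=1/2) → [126, 280/3, 811/6]
+L6 (α=1/2) → [150, 365/3, 1087/12]
+L7 (α=1/2) → [401/2, 439/3, 2227/24]
= [200, 146, 93]


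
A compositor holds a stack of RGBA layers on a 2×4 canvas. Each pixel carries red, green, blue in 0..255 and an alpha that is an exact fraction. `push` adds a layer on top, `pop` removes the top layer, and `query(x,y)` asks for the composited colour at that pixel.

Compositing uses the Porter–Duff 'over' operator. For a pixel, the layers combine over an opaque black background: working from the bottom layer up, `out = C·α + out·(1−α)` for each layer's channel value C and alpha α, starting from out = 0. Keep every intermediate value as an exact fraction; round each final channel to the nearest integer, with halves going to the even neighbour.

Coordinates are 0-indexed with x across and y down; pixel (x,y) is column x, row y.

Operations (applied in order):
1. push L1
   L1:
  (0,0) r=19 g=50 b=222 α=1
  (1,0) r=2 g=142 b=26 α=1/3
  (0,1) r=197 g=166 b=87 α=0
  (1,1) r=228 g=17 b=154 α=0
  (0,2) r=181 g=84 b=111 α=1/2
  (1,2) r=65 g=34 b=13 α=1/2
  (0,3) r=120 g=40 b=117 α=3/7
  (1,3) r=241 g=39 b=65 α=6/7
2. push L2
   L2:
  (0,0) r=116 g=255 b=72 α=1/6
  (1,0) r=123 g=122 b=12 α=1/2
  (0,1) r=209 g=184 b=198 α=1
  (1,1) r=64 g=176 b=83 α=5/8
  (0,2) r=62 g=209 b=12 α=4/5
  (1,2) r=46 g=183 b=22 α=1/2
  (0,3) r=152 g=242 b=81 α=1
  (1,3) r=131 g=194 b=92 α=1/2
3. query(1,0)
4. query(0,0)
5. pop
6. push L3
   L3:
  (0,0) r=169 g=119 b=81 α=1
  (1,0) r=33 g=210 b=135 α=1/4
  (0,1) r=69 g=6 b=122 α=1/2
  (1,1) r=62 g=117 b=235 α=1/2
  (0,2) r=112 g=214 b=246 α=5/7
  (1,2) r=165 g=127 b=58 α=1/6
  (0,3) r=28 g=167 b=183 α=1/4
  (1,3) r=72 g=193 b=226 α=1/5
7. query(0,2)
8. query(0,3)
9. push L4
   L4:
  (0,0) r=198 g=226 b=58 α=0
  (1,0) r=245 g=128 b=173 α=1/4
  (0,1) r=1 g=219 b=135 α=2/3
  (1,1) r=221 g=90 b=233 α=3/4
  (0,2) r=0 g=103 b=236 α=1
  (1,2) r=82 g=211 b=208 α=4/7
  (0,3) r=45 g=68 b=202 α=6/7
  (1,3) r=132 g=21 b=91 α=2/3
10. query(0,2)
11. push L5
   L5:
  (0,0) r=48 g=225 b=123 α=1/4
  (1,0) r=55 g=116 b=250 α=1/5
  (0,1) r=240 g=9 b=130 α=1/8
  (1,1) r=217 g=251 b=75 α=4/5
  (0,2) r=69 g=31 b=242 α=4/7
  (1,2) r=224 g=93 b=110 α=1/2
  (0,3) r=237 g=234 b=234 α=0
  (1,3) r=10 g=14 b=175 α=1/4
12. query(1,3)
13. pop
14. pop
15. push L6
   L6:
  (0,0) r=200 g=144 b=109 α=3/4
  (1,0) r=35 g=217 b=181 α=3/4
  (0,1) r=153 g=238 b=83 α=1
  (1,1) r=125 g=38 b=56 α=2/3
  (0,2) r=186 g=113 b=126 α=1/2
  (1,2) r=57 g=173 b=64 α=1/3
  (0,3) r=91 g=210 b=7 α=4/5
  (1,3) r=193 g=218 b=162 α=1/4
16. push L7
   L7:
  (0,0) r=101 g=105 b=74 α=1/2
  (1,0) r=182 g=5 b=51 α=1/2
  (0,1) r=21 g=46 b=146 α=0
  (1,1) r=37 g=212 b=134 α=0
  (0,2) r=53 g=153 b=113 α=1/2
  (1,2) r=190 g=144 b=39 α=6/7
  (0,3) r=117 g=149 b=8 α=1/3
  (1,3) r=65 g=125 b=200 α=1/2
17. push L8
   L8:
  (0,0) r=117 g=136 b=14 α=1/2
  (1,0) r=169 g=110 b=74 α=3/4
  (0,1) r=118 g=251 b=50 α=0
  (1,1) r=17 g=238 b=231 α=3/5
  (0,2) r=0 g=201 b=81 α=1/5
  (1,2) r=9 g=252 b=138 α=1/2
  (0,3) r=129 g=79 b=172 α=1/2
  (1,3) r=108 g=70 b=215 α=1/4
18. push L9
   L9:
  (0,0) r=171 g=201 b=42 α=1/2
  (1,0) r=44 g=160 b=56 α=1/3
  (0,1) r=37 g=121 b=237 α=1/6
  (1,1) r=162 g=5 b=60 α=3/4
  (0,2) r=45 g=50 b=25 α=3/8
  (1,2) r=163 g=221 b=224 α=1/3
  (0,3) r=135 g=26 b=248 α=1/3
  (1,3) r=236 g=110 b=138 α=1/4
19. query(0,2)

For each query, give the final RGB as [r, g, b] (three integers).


query (1,0) [L1,L2] — begin 0,0,0
after L1 α=1/3: [2/3, 142/3, 26/3]
after L2 α=1/2: [371/6, 254/3, 31/3]
→ [62, 85, 10]

at x=0,y=0 over L1,L2:
+L1 (α=1) → [19, 50, 222]
+L2 (α=1/6) → [211/6, 505/6, 197]
rounded: [35, 84, 197]

at x=0,y=2 over L1,L3:
after L1 α=1/2: [181/2, 42, 111/2]
after L3 α=5/7: [741/7, 1154/7, 1341/7]
= [106, 165, 192]

at x=0,y=3 over L1,L3:
after L1 α=3/7: [360/7, 120/7, 351/7]
after L3 α=1/4: [319/7, 1529/28, 1167/14]
= [46, 55, 83]

query (0,2) [L1,L3,L4] — begin 0,0,0
after L1 α=1/2: [181/2, 42, 111/2]
after L3 α=5/7: [741/7, 1154/7, 1341/7]
after L4 α=1: [0, 103, 236]
= [0, 103, 236]

query (1,3) [L1,L3,L4,L5] — begin 0,0,0
L1 α=6/7: [1446/7, 234/7, 390/7]
L3 α=1/5: [6288/35, 2287/35, 3142/35]
L4 α=2/3: [5176/35, 3757/105, 9512/105]
L5 α=1/4: [7939/70, 4247/140, 15637/140]
→ [113, 30, 112]

(0,2) stack=L1,L3,L6,L7,L8,L9; from [0,0,0]:
after L1 α=1/2: [181/2, 42, 111/2]
after L3 α=5/7: [741/7, 1154/7, 1341/7]
after L6 α=1/2: [2043/14, 1945/14, 2223/14]
after L7 α=1/2: [2785/28, 4087/28, 3805/28]
after L8 α=1/5: [557/7, 5494/35, 4372/35]
after L9 α=3/8: [1865/28, 818/7, 4897/56]
→ [67, 117, 87]


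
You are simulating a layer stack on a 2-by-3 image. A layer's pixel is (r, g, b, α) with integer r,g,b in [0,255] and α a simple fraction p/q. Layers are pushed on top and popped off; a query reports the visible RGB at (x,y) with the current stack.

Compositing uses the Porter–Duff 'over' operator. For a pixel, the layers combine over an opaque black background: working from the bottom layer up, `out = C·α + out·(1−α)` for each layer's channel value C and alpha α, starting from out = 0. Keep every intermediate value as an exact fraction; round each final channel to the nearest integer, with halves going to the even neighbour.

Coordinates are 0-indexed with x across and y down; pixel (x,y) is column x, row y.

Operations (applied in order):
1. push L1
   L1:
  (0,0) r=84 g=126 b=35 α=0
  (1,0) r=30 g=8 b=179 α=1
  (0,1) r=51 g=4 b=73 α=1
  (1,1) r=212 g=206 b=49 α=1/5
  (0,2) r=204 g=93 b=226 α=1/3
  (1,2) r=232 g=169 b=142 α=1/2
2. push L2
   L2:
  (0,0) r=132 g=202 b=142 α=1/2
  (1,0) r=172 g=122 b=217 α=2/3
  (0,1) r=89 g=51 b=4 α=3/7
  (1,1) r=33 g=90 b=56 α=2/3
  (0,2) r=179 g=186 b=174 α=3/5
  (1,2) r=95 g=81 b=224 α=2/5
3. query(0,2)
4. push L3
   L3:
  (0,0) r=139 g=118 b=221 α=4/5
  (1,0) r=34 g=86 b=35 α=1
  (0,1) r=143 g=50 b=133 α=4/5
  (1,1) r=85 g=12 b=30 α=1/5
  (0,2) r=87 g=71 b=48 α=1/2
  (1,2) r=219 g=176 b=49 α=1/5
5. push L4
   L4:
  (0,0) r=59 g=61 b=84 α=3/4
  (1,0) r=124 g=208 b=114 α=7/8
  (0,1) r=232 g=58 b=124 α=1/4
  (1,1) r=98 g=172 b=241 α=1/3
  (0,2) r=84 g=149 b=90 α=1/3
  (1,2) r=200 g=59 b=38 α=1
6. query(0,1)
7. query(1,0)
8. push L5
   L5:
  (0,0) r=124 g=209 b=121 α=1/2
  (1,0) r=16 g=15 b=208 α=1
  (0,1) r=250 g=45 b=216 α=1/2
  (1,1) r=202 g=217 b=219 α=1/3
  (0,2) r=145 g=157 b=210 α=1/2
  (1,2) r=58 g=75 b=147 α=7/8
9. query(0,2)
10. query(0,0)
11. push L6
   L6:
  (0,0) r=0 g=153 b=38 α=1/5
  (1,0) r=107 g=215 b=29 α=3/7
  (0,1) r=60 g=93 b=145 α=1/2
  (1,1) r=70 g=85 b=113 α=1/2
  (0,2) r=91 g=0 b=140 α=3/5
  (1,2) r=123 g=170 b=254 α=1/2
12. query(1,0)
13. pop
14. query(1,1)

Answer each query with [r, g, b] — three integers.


(0,2) stack=L1,L2; from [0,0,0]:
after L1 α=1/3: [68, 31, 226/3]
after L2 α=3/5: [673/5, 124, 2018/15]
→ [135, 124, 135]

query (0,1) [L1,L2,L3,L4] — begin 0,0,0
L1 α=1: [51, 4, 73]
L2 α=3/7: [471/7, 169/7, 304/7]
L3 α=4/5: [895/7, 1569/35, 4028/35]
L4 α=1/4: [4309/28, 6737/140, 4106/35]
rounded: [154, 48, 117]

query (1,0) [L1,L2,L3,L4] — begin 0,0,0
L1 α=1: [30, 8, 179]
L2 α=2/3: [374/3, 84, 613/3]
L3 α=1: [34, 86, 35]
L4 α=7/8: [451/4, 771/4, 833/8]
→ [113, 193, 104]

query (0,2) [L1,L2,L3,L4,L5] — begin 0,0,0
after L1 α=1/3: [68, 31, 226/3]
after L2 α=3/5: [673/5, 124, 2018/15]
after L3 α=1/2: [554/5, 195/2, 1369/15]
after L4 α=1/3: [1528/15, 344/3, 4088/45]
after L5 α=1/2: [3703/30, 815/6, 6769/45]
= [123, 136, 150]

(0,0) stack=L1,L2,L3,L4,L5; from [0,0,0]:
L1 α=0: [0, 0, 0]
L2 α=1/2: [66, 101, 71]
L3 α=4/5: [622/5, 573/5, 191]
L4 α=3/4: [1507/20, 372/5, 443/4]
L5 α=1/2: [3987/40, 1417/10, 927/8]
rounded: [100, 142, 116]

at x=1,y=0 over L1,L2,L3,L4,L5,L6:
+L1 (α=1) → [30, 8, 179]
+L2 (α=2/3) → [374/3, 84, 613/3]
+L3 (α=1) → [34, 86, 35]
+L4 (α=7/8) → [451/4, 771/4, 833/8]
+L5 (α=1) → [16, 15, 208]
+L6 (α=3/7) → [55, 705/7, 919/7]
= [55, 101, 131]

query (1,1) [L1,L2,L3,L4,L5] — begin 0,0,0
+L1 (α=1/5) → [212/5, 206/5, 49/5]
+L2 (α=2/3) → [542/15, 1106/15, 203/5]
+L3 (α=1/5) → [3443/75, 4604/75, 962/25]
+L4 (α=1/3) → [14236/225, 22108/225, 7949/75]
+L5 (α=1/3) → [73922/675, 93041/675, 32323/225]
= [110, 138, 144]


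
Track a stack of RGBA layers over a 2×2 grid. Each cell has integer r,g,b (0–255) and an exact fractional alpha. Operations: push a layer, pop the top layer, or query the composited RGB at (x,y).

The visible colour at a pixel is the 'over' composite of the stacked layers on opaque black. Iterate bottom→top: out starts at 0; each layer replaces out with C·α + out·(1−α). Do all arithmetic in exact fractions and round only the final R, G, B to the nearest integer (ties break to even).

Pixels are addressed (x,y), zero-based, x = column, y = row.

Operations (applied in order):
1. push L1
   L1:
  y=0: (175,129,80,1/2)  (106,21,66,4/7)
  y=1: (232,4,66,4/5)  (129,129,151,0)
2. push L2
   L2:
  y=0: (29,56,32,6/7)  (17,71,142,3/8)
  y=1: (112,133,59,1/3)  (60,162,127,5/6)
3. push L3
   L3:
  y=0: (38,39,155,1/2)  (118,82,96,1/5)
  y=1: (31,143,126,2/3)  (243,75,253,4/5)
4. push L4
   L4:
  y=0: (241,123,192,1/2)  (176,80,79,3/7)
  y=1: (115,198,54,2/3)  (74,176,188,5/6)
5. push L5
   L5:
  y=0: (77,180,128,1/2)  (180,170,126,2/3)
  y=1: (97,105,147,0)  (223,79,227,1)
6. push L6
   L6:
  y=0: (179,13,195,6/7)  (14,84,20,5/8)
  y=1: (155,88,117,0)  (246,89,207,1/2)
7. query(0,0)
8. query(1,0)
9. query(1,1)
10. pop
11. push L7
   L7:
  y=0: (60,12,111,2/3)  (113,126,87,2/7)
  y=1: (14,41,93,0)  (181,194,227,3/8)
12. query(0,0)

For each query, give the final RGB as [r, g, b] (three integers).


at x=0,y=0 over L1,L2,L3,L4,L5,L6:
+L1 (α=1/2) → [175/2, 129/2, 40]
+L2 (α=6/7) → [523/14, 801/14, 232/7]
+L3 (α=1/2) → [1055/28, 1347/28, 1317/14]
+L4 (α=1/2) → [7803/56, 4791/56, 4005/28]
+L5 (α=1/2) → [12115/112, 14871/112, 7589/56]
+L6 (α=6/7) → [132403/784, 23607/784, 73109/392]
→ [169, 30, 187]

at x=1,y=0 over L1,L2,L3,L4,L5,L6:
+L1 (α=4/7) → [424/7, 12, 264/7]
+L2 (α=3/8) → [2477/56, 273/8, 2151/28]
+L3 (α=1/5) → [4129/70, 437/10, 2823/35]
+L4 (α=3/7) → [26738/245, 2074/35, 19587/245]
+L5 (α=2/3) → [114938/735, 4658/35, 27109/245]
+L6 (α=5/8) → [16511/245, 14337/140, 105827/1960]
rounded: [67, 102, 54]

(1,1) stack=L1,L2,L3,L4,L5,L6; from [0,0,0]:
+L1 (α=0) → [0, 0, 0]
+L2 (α=5/6) → [50, 135, 635/6]
+L3 (α=4/5) → [1022/5, 87, 6707/30]
+L4 (α=5/6) → [1436/15, 967/6, 34907/180]
+L5 (α=1) → [223, 79, 227]
+L6 (α=1/2) → [469/2, 84, 217]
rounded: [234, 84, 217]

(0,0) stack=L1,L2,L3,L4,L5,L7; from [0,0,0]:
after L1 α=1/2: [175/2, 129/2, 40]
after L2 α=6/7: [523/14, 801/14, 232/7]
after L3 α=1/2: [1055/28, 1347/28, 1317/14]
after L4 α=1/2: [7803/56, 4791/56, 4005/28]
after L5 α=1/2: [12115/112, 14871/112, 7589/56]
after L7 α=2/3: [25555/336, 5853/112, 20021/168]
= [76, 52, 119]


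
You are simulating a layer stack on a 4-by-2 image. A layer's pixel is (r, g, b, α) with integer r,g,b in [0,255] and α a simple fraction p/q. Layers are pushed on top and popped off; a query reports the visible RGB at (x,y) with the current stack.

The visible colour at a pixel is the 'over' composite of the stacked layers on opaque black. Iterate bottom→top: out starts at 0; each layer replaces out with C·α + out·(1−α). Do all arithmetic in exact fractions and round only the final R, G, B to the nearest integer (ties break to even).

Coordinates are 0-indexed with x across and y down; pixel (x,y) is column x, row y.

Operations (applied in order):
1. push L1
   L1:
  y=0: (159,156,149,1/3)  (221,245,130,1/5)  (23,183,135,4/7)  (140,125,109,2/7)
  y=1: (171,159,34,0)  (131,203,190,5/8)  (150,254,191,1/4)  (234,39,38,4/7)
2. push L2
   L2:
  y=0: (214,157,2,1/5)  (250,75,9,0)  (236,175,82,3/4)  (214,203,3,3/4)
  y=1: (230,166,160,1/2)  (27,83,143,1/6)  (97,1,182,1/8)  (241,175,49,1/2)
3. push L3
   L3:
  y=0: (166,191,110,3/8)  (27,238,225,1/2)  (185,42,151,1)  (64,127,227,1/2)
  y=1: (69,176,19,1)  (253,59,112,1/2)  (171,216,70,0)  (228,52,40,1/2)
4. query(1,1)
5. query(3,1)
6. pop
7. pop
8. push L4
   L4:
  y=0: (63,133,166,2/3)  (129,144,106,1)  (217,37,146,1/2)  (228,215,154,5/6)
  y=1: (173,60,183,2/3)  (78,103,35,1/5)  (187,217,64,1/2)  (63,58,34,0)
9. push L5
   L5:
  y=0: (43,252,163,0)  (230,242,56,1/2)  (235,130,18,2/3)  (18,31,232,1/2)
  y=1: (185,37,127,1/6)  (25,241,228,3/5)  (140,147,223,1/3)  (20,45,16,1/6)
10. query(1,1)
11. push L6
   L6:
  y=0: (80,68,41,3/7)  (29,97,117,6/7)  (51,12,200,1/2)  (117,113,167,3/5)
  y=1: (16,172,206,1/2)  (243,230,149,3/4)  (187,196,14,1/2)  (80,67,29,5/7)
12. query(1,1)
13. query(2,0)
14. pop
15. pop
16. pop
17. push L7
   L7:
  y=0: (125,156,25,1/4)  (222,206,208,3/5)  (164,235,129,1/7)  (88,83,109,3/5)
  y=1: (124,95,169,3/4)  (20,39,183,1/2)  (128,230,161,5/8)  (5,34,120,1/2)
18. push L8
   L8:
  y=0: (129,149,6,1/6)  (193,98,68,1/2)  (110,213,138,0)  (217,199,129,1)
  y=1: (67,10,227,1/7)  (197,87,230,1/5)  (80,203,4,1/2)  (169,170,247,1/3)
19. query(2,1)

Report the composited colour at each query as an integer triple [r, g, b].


at x=1,y=1 over L1,L2,L3:
L1 α=5/8: [655/8, 1015/8, 475/4]
L2 α=1/6: [3491/48, 1913/16, 2947/24]
L3 α=1/2: [15635/96, 2857/32, 5635/48]
→ [163, 89, 117]

query (3,1) [L1,L2,L3] — begin 0,0,0
after L1 α=4/7: [936/7, 156/7, 152/7]
after L2 α=1/2: [2623/14, 1381/14, 495/14]
after L3 α=1/2: [5815/28, 2109/28, 1055/28]
rounded: [208, 75, 38]

at x=1,y=1 over L1,L4,L5:
L1 α=5/8: [655/8, 1015/8, 475/4]
L4 α=1/5: [811/10, 1221/10, 102]
L5 α=3/5: [1186/25, 4836/25, 888/5]
= [47, 193, 178]

at x=1,y=1 over L1,L4,L5,L6:
L1 α=5/8: [655/8, 1015/8, 475/4]
L4 α=1/5: [811/10, 1221/10, 102]
L5 α=3/5: [1186/25, 4836/25, 888/5]
L6 α=3/4: [19411/100, 11043/50, 3123/20]
= [194, 221, 156]

query (2,0) [L1,L4,L5,L6] — begin 0,0,0
after L1 α=4/7: [92/7, 732/7, 540/7]
after L4 α=1/2: [1611/14, 991/14, 781/7]
after L5 α=2/3: [8191/42, 4631/42, 1033/21]
after L6 α=1/2: [10333/84, 5135/84, 5233/42]
→ [123, 61, 125]

(2,1) stack=L1,L7,L8; from [0,0,0]:
L1 α=1/4: [75/2, 127/2, 191/4]
L7 α=5/8: [1505/16, 2681/16, 3793/32]
L8 α=1/2: [2785/32, 5929/32, 3921/64]
rounded: [87, 185, 61]


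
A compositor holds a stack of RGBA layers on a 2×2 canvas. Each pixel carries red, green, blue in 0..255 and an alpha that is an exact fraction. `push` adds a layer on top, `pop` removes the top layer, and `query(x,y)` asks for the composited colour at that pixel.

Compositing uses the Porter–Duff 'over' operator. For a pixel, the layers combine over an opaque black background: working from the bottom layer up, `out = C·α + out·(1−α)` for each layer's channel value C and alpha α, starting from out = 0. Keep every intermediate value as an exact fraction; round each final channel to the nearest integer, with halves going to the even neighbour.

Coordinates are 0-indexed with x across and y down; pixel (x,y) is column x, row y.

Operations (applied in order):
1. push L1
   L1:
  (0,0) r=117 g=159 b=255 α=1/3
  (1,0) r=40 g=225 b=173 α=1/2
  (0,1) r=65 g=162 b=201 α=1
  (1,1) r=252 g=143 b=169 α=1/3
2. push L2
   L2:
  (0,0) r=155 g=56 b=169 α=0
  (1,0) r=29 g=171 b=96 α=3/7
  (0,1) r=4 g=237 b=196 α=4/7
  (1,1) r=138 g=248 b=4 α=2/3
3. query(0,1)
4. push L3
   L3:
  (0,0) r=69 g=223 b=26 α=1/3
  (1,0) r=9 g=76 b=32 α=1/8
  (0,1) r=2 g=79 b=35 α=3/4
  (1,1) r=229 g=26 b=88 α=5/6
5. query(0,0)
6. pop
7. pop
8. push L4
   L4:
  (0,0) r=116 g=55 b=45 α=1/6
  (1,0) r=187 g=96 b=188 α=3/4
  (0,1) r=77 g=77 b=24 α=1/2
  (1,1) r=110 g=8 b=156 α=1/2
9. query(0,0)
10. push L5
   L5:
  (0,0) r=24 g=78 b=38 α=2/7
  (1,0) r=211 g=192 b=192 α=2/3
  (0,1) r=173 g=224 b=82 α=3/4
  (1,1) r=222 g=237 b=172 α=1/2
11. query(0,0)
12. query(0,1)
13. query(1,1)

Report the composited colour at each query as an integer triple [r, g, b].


query (0,1) [L1,L2] — begin 0,0,0
+L1 (α=1) → [65, 162, 201]
+L2 (α=4/7) → [211/7, 1434/7, 1387/7]
rounded: [30, 205, 198]

(0,0) stack=L1,L2,L3; from [0,0,0]:
+L1 (α=1/3) → [39, 53, 85]
+L2 (α=0) → [39, 53, 85]
+L3 (α=1/3) → [49, 329/3, 196/3]
→ [49, 110, 65]

(0,0) stack=L1,L4; from [0,0,0]:
+L1 (α=1/3) → [39, 53, 85]
+L4 (α=1/6) → [311/6, 160/3, 235/3]
rounded: [52, 53, 78]

(0,0) stack=L1,L4,L5; from [0,0,0]:
L1 α=1/3: [39, 53, 85]
L4 α=1/6: [311/6, 160/3, 235/3]
L5 α=2/7: [1843/42, 1268/21, 1403/21]
= [44, 60, 67]

(0,1) stack=L1,L4,L5; from [0,0,0]:
after L1 α=1: [65, 162, 201]
after L4 α=1/2: [71, 239/2, 225/2]
after L5 α=3/4: [295/2, 1583/8, 717/8]
= [148, 198, 90]

query (1,1) [L1,L4,L5] — begin 0,0,0
+L1 (α=1/3) → [84, 143/3, 169/3]
+L4 (α=1/2) → [97, 167/6, 637/6]
+L5 (α=1/2) → [319/2, 1589/12, 1669/12]
= [160, 132, 139]


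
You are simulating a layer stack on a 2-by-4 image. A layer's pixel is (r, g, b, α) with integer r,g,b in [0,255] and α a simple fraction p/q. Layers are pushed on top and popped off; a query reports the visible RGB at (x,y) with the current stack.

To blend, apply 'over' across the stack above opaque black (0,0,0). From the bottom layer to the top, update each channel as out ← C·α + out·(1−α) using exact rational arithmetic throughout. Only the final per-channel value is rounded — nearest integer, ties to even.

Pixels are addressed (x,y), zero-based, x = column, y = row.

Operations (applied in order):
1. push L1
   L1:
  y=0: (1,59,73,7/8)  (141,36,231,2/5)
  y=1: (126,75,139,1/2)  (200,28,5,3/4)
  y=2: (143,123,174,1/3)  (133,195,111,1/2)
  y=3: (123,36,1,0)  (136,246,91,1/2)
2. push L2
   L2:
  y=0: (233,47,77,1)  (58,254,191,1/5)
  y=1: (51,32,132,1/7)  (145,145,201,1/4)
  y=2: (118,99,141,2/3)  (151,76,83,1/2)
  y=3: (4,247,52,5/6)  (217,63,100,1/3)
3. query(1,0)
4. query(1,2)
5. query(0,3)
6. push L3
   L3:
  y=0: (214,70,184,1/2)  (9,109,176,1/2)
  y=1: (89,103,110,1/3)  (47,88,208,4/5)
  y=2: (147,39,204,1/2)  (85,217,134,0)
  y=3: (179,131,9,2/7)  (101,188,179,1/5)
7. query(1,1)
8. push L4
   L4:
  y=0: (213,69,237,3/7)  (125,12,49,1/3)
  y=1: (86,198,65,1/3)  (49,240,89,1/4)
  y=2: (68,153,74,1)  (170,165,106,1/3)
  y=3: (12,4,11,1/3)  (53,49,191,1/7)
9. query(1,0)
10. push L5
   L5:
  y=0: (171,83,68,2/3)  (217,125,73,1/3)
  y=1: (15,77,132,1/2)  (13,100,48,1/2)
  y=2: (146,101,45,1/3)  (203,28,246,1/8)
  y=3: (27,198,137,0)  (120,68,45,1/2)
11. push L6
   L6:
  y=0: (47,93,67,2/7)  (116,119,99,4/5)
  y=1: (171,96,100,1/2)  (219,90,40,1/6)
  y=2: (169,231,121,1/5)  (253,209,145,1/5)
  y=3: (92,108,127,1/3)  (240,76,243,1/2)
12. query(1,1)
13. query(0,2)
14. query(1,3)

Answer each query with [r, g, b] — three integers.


(1,0) stack=L1,L2; from [0,0,0]:
after L1 α=2/5: [282/5, 72/5, 462/5]
after L2 α=1/5: [1418/25, 1558/25, 2803/25]
rounded: [57, 62, 112]

(1,2) stack=L1,L2; from [0,0,0]:
L1 α=1/2: [133/2, 195/2, 111/2]
L2 α=1/2: [435/4, 347/4, 277/4]
rounded: [109, 87, 69]

query (0,3) [L1,L2] — begin 0,0,0
L1 α=0: [0, 0, 0]
L2 α=5/6: [10/3, 1235/6, 130/3]
rounded: [3, 206, 43]

at x=1,y=1 over L1,L2,L3:
+L1 (α=3/4) → [150, 21, 15/4]
+L2 (α=1/4) → [595/4, 52, 849/16]
+L3 (α=4/5) → [1347/20, 404/5, 14161/80]
rounded: [67, 81, 177]

(1,0) stack=L1,L2,L3,L4; from [0,0,0]:
L1 α=2/5: [282/5, 72/5, 462/5]
L2 α=1/5: [1418/25, 1558/25, 2803/25]
L3 α=1/2: [1643/50, 4283/50, 7203/50]
L4 α=1/3: [4768/75, 4583/75, 8428/75]
→ [64, 61, 112]

(1,1) stack=L1,L2,L3,L4,L5,L6; from [0,0,0]:
+L1 (α=3/4) → [150, 21, 15/4]
+L2 (α=1/4) → [595/4, 52, 849/16]
+L3 (α=4/5) → [1347/20, 404/5, 14161/80]
+L4 (α=1/4) → [5021/80, 603/5, 49603/320]
+L5 (α=1/2) → [6061/160, 1103/10, 64963/640]
+L6 (α=1/6) → [13069/192, 1283/12, 23361/256]
= [68, 107, 91]

query (0,2) [L1,L2,L3,L4,L5,L6] — begin 0,0,0
L1 α=1/3: [143/3, 41, 58]
L2 α=2/3: [851/9, 239/3, 340/3]
L3 α=1/2: [1087/9, 178/3, 476/3]
L4 α=1: [68, 153, 74]
L5 α=1/3: [94, 407/3, 193/3]
L6 α=1/5: [109, 2321/15, 227/3]
→ [109, 155, 76]

(1,3) stack=L1,L2,L3,L4,L5,L6; from [0,0,0]:
+L1 (α=1/2) → [68, 123, 91/2]
+L2 (α=1/3) → [353/3, 103, 191/3]
+L3 (α=1/5) → [343/3, 120, 1301/15]
+L4 (α=1/7) → [739/7, 769/7, 3557/35]
+L5 (α=1/2) → [1579/14, 1245/14, 2566/35]
+L6 (α=1/2) → [4939/28, 2309/28, 11071/70]
rounded: [176, 82, 158]


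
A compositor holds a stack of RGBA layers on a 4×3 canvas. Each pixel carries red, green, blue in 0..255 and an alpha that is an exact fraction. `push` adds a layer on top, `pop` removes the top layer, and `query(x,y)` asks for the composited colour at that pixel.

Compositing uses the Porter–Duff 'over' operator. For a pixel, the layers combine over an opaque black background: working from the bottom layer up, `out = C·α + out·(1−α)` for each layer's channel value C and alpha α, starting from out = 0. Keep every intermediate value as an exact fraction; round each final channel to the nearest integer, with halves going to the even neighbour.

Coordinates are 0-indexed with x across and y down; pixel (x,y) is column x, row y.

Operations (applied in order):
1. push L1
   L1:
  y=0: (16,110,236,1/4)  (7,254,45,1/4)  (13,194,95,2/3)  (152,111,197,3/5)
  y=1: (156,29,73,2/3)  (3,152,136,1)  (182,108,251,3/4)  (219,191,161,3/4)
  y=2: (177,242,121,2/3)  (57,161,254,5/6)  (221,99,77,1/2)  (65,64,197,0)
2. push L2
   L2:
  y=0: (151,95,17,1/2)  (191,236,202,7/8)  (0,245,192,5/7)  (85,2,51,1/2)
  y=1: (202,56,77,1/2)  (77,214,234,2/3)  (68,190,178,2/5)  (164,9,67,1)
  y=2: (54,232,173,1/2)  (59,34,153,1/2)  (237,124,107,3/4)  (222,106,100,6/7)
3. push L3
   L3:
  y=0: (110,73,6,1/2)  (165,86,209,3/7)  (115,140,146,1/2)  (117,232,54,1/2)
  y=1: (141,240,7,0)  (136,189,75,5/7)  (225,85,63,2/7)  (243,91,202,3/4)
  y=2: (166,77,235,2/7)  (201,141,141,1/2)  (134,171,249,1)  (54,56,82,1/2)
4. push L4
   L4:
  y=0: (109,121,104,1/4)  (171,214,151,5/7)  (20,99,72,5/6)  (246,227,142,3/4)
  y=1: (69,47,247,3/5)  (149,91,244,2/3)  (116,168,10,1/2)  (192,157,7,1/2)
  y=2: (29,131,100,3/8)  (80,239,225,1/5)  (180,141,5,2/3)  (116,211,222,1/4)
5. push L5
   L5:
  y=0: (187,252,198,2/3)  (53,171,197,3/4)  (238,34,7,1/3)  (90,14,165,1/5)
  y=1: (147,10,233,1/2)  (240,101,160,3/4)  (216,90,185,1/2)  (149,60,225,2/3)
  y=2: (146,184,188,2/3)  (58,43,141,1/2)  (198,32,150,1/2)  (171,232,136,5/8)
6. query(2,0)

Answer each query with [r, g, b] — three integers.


query (2,0) [L1,L2,L3,L4,L5] — begin 0,0,0
+L1 (α=2/3) → [26/3, 388/3, 190/3]
+L2 (α=5/7) → [52/21, 4451/21, 3260/21]
+L3 (α=1/2) → [2467/42, 7391/42, 3163/21]
+L4 (α=5/6) → [6667/252, 28181/252, 10723/126]
+L5 (α=1/3) → [36655/378, 32465/378, 11164/189]
→ [97, 86, 59]


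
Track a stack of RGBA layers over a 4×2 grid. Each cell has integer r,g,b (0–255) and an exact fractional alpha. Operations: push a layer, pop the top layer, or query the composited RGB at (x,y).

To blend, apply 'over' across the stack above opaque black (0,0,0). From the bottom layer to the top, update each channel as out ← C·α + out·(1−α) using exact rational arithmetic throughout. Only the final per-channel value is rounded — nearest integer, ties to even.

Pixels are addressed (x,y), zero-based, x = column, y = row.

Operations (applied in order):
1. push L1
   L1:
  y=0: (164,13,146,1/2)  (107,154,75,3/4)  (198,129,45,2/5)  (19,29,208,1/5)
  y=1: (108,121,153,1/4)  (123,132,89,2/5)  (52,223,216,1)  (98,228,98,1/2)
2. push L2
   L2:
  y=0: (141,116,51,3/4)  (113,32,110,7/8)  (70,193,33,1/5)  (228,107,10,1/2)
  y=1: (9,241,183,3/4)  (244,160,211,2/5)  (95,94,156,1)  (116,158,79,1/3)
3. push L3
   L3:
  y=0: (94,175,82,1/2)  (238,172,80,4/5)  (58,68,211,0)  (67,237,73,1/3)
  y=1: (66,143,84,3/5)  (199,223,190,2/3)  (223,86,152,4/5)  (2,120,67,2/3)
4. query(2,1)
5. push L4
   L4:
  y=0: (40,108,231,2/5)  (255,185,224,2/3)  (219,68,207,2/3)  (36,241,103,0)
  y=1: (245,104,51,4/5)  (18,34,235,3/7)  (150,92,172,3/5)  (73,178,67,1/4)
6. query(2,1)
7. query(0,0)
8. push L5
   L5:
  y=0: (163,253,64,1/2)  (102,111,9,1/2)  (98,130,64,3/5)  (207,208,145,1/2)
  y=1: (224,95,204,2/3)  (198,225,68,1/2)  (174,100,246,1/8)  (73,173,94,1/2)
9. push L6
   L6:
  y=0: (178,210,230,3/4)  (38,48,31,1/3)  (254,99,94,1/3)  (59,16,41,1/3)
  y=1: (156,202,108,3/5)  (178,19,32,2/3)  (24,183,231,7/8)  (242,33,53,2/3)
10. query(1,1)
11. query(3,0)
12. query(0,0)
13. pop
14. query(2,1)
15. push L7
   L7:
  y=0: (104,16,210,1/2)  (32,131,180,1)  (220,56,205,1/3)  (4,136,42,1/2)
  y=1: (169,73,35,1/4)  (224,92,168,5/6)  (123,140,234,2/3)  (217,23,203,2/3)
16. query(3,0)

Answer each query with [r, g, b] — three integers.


at x=2,y=1 over L1,L2,L3:
after L1 α=1: [52, 223, 216]
after L2 α=1: [95, 94, 156]
after L3 α=4/5: [987/5, 438/5, 764/5]
→ [197, 88, 153]

query (2,1) [L1,L2,L3,L4] — begin 0,0,0
+L1 (α=1) → [52, 223, 216]
+L2 (α=1) → [95, 94, 156]
+L3 (α=4/5) → [987/5, 438/5, 764/5]
+L4 (α=3/5) → [4224/25, 2256/25, 4108/25]
→ [169, 90, 164]

(0,0) stack=L1,L2,L3,L4; from [0,0,0]:
+L1 (α=1/2) → [82, 13/2, 73]
+L2 (α=3/4) → [505/4, 709/8, 113/2]
+L3 (α=1/2) → [881/8, 2109/16, 277/4]
+L4 (α=2/5) → [3283/40, 9783/80, 2679/20]
rounded: [82, 122, 134]

query (1,1) [L1,L2,L3,L4,L5,L6] — begin 0,0,0
after L1 α=2/5: [246/5, 264/5, 178/5]
after L2 α=2/5: [3178/25, 2392/25, 2644/25]
after L3 α=2/3: [4376/25, 4514/25, 4048/25]
after L4 α=3/7: [18854/175, 20606/175, 4831/25]
after L5 α=1/2: [26752/175, 59981/350, 6531/50]
after L6 α=2/3: [29684/175, 24427/350, 9731/150]
= [170, 70, 65]

query (3,0) [L1,L2,L3,L4,L5,L6] — begin 0,0,0
L1 α=1/5: [19/5, 29/5, 208/5]
L2 α=1/2: [1159/10, 282/5, 129/5]
L3 α=1/3: [498/5, 583/5, 623/15]
L4 α=0: [498/5, 583/5, 623/15]
L5 α=1/2: [1533/10, 1623/10, 1399/15]
L6 α=1/3: [1828/15, 1703/15, 3413/45]
→ [122, 114, 76]

query (0,0) [L1,L2,L3,L4,L5,L6] — begin 0,0,0
+L1 (α=1/2) → [82, 13/2, 73]
+L2 (α=3/4) → [505/4, 709/8, 113/2]
+L3 (α=1/2) → [881/8, 2109/16, 277/4]
+L4 (α=2/5) → [3283/40, 9783/80, 2679/20]
+L5 (α=1/2) → [9803/80, 30023/160, 3959/40]
+L6 (α=3/4) → [52523/320, 130823/640, 31559/160]
→ [164, 204, 197]

(2,1) stack=L1,L2,L3,L4,L5; from [0,0,0]:
L1 α=1: [52, 223, 216]
L2 α=1: [95, 94, 156]
L3 α=4/5: [987/5, 438/5, 764/5]
L4 α=3/5: [4224/25, 2256/25, 4108/25]
L5 α=1/8: [16959/100, 4573/50, 17453/100]
rounded: [170, 91, 175]

(3,0) stack=L1,L2,L3,L4,L5,L7; from [0,0,0]:
after L1 α=1/5: [19/5, 29/5, 208/5]
after L2 α=1/2: [1159/10, 282/5, 129/5]
after L3 α=1/3: [498/5, 583/5, 623/15]
after L4 α=0: [498/5, 583/5, 623/15]
after L5 α=1/2: [1533/10, 1623/10, 1399/15]
after L7 α=1/2: [1573/20, 2983/20, 2029/30]
→ [79, 149, 68]
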